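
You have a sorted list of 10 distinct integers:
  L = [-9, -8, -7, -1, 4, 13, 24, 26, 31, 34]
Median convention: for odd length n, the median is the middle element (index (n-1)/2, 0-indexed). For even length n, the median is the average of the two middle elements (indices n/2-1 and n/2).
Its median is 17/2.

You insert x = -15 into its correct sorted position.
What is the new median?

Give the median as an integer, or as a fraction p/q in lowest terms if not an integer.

Old list (sorted, length 10): [-9, -8, -7, -1, 4, 13, 24, 26, 31, 34]
Old median = 17/2
Insert x = -15
Old length even (10). Middle pair: indices 4,5 = 4,13.
New length odd (11). New median = single middle element.
x = -15: 0 elements are < x, 10 elements are > x.
New sorted list: [-15, -9, -8, -7, -1, 4, 13, 24, 26, 31, 34]
New median = 4

Answer: 4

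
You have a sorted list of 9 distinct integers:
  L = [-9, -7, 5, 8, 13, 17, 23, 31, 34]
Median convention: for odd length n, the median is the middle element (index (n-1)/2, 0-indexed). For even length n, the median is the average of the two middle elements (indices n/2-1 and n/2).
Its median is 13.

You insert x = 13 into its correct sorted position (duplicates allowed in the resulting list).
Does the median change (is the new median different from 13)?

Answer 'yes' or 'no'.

Answer: no

Derivation:
Old median = 13
Insert x = 13
New median = 13
Changed? no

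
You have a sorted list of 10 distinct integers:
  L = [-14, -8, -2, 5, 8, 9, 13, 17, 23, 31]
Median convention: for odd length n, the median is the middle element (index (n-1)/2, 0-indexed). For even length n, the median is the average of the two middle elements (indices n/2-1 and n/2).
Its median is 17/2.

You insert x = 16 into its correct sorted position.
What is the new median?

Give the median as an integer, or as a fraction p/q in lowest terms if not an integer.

Old list (sorted, length 10): [-14, -8, -2, 5, 8, 9, 13, 17, 23, 31]
Old median = 17/2
Insert x = 16
Old length even (10). Middle pair: indices 4,5 = 8,9.
New length odd (11). New median = single middle element.
x = 16: 7 elements are < x, 3 elements are > x.
New sorted list: [-14, -8, -2, 5, 8, 9, 13, 16, 17, 23, 31]
New median = 9

Answer: 9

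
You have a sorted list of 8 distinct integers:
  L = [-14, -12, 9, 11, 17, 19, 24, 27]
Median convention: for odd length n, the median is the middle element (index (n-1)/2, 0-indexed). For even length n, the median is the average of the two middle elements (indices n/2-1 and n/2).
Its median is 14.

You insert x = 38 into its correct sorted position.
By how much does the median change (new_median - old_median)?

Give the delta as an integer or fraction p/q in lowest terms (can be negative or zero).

Old median = 14
After inserting x = 38: new sorted = [-14, -12, 9, 11, 17, 19, 24, 27, 38]
New median = 17
Delta = 17 - 14 = 3

Answer: 3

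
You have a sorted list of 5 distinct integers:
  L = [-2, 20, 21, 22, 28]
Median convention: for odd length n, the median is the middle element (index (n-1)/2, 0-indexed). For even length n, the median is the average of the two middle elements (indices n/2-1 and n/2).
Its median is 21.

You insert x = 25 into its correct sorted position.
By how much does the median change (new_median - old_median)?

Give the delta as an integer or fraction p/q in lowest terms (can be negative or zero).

Answer: 1/2

Derivation:
Old median = 21
After inserting x = 25: new sorted = [-2, 20, 21, 22, 25, 28]
New median = 43/2
Delta = 43/2 - 21 = 1/2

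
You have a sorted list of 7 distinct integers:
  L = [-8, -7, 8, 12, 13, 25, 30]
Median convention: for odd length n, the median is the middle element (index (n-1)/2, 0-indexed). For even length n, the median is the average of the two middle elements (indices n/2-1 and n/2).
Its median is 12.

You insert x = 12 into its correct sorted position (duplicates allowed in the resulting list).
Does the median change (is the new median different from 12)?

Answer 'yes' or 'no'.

Old median = 12
Insert x = 12
New median = 12
Changed? no

Answer: no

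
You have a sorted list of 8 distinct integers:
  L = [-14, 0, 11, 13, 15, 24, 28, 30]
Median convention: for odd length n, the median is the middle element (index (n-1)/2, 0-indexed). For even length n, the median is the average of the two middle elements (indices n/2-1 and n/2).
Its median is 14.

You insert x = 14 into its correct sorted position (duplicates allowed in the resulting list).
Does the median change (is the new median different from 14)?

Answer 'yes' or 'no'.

Old median = 14
Insert x = 14
New median = 14
Changed? no

Answer: no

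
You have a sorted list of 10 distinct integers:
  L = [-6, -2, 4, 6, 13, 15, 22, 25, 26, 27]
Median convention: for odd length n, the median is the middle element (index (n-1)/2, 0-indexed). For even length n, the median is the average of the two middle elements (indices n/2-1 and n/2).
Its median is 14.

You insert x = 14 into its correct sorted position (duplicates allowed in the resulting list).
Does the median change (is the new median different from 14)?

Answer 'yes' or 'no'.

Old median = 14
Insert x = 14
New median = 14
Changed? no

Answer: no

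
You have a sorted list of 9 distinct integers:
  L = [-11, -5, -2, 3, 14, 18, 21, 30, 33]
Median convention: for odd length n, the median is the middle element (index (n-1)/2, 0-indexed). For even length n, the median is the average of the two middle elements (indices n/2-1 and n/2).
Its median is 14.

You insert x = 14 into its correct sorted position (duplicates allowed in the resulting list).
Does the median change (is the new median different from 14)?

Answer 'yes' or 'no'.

Answer: no

Derivation:
Old median = 14
Insert x = 14
New median = 14
Changed? no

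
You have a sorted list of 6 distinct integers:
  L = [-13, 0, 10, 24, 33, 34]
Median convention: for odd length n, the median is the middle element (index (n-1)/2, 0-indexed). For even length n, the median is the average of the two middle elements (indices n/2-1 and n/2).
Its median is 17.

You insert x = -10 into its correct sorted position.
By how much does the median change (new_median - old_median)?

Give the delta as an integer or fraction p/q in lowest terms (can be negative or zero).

Answer: -7

Derivation:
Old median = 17
After inserting x = -10: new sorted = [-13, -10, 0, 10, 24, 33, 34]
New median = 10
Delta = 10 - 17 = -7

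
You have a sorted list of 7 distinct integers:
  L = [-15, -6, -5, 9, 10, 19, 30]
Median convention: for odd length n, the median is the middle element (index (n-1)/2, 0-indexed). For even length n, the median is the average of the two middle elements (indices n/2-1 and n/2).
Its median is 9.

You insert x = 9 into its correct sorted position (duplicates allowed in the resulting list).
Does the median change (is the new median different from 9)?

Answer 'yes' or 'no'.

Old median = 9
Insert x = 9
New median = 9
Changed? no

Answer: no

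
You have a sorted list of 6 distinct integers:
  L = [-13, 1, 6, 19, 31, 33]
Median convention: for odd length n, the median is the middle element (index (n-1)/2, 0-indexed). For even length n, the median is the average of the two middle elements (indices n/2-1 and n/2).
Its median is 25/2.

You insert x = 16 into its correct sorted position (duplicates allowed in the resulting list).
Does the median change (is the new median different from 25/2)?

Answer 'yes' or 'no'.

Answer: yes

Derivation:
Old median = 25/2
Insert x = 16
New median = 16
Changed? yes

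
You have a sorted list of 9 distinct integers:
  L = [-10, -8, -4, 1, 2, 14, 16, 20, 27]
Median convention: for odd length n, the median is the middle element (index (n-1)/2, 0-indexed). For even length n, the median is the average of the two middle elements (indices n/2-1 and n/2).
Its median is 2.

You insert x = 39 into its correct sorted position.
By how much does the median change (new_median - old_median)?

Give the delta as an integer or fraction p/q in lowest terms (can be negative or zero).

Answer: 6

Derivation:
Old median = 2
After inserting x = 39: new sorted = [-10, -8, -4, 1, 2, 14, 16, 20, 27, 39]
New median = 8
Delta = 8 - 2 = 6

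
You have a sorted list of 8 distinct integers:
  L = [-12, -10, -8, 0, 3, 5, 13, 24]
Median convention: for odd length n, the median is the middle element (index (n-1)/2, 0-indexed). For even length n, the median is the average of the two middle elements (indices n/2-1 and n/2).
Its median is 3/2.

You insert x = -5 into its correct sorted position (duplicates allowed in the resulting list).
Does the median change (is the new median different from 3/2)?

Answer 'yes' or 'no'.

Answer: yes

Derivation:
Old median = 3/2
Insert x = -5
New median = 0
Changed? yes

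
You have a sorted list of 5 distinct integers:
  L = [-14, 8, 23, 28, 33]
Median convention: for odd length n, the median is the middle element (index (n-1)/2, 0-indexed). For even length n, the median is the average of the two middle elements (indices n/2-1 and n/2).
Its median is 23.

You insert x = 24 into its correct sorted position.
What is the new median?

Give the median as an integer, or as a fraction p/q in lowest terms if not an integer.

Answer: 47/2

Derivation:
Old list (sorted, length 5): [-14, 8, 23, 28, 33]
Old median = 23
Insert x = 24
Old length odd (5). Middle was index 2 = 23.
New length even (6). New median = avg of two middle elements.
x = 24: 3 elements are < x, 2 elements are > x.
New sorted list: [-14, 8, 23, 24, 28, 33]
New median = 47/2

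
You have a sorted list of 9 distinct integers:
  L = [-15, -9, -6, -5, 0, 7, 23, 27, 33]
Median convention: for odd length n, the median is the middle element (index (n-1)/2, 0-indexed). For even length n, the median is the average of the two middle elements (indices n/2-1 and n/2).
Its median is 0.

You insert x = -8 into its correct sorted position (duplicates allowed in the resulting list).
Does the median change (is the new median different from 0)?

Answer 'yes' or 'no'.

Answer: yes

Derivation:
Old median = 0
Insert x = -8
New median = -5/2
Changed? yes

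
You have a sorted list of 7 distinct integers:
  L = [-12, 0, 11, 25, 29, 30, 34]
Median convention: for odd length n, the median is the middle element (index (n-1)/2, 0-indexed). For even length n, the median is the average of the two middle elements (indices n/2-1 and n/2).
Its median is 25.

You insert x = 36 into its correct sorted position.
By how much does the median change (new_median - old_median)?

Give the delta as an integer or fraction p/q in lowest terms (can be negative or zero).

Answer: 2

Derivation:
Old median = 25
After inserting x = 36: new sorted = [-12, 0, 11, 25, 29, 30, 34, 36]
New median = 27
Delta = 27 - 25 = 2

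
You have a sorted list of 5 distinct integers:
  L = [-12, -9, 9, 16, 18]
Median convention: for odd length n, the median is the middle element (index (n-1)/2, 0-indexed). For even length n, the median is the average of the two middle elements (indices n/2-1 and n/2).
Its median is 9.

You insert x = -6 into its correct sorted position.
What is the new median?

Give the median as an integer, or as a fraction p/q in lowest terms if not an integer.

Answer: 3/2

Derivation:
Old list (sorted, length 5): [-12, -9, 9, 16, 18]
Old median = 9
Insert x = -6
Old length odd (5). Middle was index 2 = 9.
New length even (6). New median = avg of two middle elements.
x = -6: 2 elements are < x, 3 elements are > x.
New sorted list: [-12, -9, -6, 9, 16, 18]
New median = 3/2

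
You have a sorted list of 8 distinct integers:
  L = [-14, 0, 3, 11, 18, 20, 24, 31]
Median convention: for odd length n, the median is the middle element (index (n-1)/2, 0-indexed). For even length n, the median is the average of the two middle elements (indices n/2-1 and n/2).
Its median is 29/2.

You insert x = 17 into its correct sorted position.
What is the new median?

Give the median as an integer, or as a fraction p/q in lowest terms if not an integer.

Old list (sorted, length 8): [-14, 0, 3, 11, 18, 20, 24, 31]
Old median = 29/2
Insert x = 17
Old length even (8). Middle pair: indices 3,4 = 11,18.
New length odd (9). New median = single middle element.
x = 17: 4 elements are < x, 4 elements are > x.
New sorted list: [-14, 0, 3, 11, 17, 18, 20, 24, 31]
New median = 17

Answer: 17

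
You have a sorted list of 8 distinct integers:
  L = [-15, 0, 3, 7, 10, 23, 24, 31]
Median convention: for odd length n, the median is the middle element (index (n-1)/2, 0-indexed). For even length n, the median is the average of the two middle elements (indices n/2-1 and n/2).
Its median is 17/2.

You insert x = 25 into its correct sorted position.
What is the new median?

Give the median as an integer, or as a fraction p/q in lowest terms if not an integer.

Answer: 10

Derivation:
Old list (sorted, length 8): [-15, 0, 3, 7, 10, 23, 24, 31]
Old median = 17/2
Insert x = 25
Old length even (8). Middle pair: indices 3,4 = 7,10.
New length odd (9). New median = single middle element.
x = 25: 7 elements are < x, 1 elements are > x.
New sorted list: [-15, 0, 3, 7, 10, 23, 24, 25, 31]
New median = 10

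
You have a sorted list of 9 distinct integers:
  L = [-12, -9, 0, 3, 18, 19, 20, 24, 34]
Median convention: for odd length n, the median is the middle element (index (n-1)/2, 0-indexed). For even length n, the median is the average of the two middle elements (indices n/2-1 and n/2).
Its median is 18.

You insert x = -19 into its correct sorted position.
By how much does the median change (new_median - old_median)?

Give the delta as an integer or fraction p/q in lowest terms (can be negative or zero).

Old median = 18
After inserting x = -19: new sorted = [-19, -12, -9, 0, 3, 18, 19, 20, 24, 34]
New median = 21/2
Delta = 21/2 - 18 = -15/2

Answer: -15/2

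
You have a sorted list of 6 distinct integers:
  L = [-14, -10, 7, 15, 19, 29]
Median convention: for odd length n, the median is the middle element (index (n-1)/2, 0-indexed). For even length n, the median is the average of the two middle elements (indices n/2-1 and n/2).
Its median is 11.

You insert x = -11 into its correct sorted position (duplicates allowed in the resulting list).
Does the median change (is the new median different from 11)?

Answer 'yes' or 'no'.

Answer: yes

Derivation:
Old median = 11
Insert x = -11
New median = 7
Changed? yes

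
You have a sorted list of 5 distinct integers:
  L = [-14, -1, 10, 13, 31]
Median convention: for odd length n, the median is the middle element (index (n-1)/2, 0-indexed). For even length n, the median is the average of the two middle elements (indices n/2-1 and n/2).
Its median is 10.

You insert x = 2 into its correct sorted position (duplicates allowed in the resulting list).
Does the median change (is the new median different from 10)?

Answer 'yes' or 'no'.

Answer: yes

Derivation:
Old median = 10
Insert x = 2
New median = 6
Changed? yes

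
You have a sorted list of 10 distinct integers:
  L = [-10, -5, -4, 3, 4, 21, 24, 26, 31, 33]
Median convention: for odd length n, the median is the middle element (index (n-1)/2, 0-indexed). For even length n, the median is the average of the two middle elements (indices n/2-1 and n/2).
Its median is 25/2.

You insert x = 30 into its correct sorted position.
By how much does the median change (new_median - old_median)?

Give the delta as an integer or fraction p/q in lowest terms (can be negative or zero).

Answer: 17/2

Derivation:
Old median = 25/2
After inserting x = 30: new sorted = [-10, -5, -4, 3, 4, 21, 24, 26, 30, 31, 33]
New median = 21
Delta = 21 - 25/2 = 17/2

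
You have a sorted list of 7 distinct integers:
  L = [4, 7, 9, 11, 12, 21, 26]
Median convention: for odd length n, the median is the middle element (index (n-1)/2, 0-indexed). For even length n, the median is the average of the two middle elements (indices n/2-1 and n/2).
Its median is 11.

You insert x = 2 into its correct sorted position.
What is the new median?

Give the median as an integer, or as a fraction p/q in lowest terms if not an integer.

Old list (sorted, length 7): [4, 7, 9, 11, 12, 21, 26]
Old median = 11
Insert x = 2
Old length odd (7). Middle was index 3 = 11.
New length even (8). New median = avg of two middle elements.
x = 2: 0 elements are < x, 7 elements are > x.
New sorted list: [2, 4, 7, 9, 11, 12, 21, 26]
New median = 10

Answer: 10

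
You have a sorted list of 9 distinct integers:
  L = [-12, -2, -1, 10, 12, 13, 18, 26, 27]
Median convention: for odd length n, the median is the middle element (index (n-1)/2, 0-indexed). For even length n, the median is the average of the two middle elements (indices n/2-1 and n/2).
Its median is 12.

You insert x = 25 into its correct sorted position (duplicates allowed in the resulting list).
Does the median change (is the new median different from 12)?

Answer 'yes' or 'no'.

Old median = 12
Insert x = 25
New median = 25/2
Changed? yes

Answer: yes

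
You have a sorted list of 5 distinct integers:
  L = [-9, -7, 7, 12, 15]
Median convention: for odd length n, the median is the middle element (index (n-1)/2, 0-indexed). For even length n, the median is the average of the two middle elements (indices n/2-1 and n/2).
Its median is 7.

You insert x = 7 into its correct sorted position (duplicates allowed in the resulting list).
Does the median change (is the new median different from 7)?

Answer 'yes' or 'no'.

Answer: no

Derivation:
Old median = 7
Insert x = 7
New median = 7
Changed? no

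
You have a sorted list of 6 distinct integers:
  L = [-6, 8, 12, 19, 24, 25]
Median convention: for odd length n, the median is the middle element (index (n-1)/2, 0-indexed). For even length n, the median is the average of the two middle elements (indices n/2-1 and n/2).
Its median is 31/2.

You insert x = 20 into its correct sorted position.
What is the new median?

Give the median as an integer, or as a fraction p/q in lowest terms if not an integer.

Answer: 19

Derivation:
Old list (sorted, length 6): [-6, 8, 12, 19, 24, 25]
Old median = 31/2
Insert x = 20
Old length even (6). Middle pair: indices 2,3 = 12,19.
New length odd (7). New median = single middle element.
x = 20: 4 elements are < x, 2 elements are > x.
New sorted list: [-6, 8, 12, 19, 20, 24, 25]
New median = 19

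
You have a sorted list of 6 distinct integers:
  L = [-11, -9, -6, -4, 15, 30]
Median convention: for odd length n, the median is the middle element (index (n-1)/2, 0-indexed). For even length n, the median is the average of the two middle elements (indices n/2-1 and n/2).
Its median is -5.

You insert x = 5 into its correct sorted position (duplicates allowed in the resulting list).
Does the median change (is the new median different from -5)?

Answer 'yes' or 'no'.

Old median = -5
Insert x = 5
New median = -4
Changed? yes

Answer: yes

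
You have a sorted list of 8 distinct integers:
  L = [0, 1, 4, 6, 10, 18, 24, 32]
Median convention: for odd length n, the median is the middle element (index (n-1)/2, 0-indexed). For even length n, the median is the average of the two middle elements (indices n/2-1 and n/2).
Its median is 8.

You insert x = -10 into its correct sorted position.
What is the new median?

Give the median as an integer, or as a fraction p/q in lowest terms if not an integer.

Old list (sorted, length 8): [0, 1, 4, 6, 10, 18, 24, 32]
Old median = 8
Insert x = -10
Old length even (8). Middle pair: indices 3,4 = 6,10.
New length odd (9). New median = single middle element.
x = -10: 0 elements are < x, 8 elements are > x.
New sorted list: [-10, 0, 1, 4, 6, 10, 18, 24, 32]
New median = 6

Answer: 6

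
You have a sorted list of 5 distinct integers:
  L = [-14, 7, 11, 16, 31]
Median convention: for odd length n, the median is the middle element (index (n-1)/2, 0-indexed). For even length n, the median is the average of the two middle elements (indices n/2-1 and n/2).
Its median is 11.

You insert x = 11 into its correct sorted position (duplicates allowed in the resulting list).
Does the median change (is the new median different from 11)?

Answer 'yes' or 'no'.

Answer: no

Derivation:
Old median = 11
Insert x = 11
New median = 11
Changed? no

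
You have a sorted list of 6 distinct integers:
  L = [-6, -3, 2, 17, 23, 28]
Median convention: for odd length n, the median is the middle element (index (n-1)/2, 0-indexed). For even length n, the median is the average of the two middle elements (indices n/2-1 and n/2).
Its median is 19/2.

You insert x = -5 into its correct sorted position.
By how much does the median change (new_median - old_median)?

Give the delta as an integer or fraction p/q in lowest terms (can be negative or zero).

Answer: -15/2

Derivation:
Old median = 19/2
After inserting x = -5: new sorted = [-6, -5, -3, 2, 17, 23, 28]
New median = 2
Delta = 2 - 19/2 = -15/2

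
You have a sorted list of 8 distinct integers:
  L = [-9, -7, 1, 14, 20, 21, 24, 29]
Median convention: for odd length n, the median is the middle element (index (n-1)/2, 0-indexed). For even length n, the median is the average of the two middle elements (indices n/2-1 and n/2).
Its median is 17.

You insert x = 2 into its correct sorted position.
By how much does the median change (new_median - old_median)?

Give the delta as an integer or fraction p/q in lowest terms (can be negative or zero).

Old median = 17
After inserting x = 2: new sorted = [-9, -7, 1, 2, 14, 20, 21, 24, 29]
New median = 14
Delta = 14 - 17 = -3

Answer: -3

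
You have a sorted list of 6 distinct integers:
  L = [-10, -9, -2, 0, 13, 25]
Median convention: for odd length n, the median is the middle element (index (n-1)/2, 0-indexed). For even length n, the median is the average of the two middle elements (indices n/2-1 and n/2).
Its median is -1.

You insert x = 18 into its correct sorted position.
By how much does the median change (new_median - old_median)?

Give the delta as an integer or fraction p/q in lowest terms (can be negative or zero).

Answer: 1

Derivation:
Old median = -1
After inserting x = 18: new sorted = [-10, -9, -2, 0, 13, 18, 25]
New median = 0
Delta = 0 - -1 = 1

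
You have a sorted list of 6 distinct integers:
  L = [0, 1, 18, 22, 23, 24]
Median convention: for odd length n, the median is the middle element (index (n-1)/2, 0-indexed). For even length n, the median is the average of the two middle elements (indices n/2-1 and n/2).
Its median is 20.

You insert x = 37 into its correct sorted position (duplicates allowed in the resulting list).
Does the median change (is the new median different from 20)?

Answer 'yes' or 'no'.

Answer: yes

Derivation:
Old median = 20
Insert x = 37
New median = 22
Changed? yes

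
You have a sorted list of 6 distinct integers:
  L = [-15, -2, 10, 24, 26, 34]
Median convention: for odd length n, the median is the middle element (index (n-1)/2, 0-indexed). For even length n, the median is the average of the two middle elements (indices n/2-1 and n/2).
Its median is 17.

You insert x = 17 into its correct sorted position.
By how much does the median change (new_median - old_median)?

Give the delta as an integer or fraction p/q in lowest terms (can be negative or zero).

Old median = 17
After inserting x = 17: new sorted = [-15, -2, 10, 17, 24, 26, 34]
New median = 17
Delta = 17 - 17 = 0

Answer: 0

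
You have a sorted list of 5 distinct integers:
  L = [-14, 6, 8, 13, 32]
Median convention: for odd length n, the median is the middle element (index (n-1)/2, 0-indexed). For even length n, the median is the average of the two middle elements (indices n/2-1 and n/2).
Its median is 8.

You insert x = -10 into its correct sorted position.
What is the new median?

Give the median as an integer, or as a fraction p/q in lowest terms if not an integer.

Old list (sorted, length 5): [-14, 6, 8, 13, 32]
Old median = 8
Insert x = -10
Old length odd (5). Middle was index 2 = 8.
New length even (6). New median = avg of two middle elements.
x = -10: 1 elements are < x, 4 elements are > x.
New sorted list: [-14, -10, 6, 8, 13, 32]
New median = 7

Answer: 7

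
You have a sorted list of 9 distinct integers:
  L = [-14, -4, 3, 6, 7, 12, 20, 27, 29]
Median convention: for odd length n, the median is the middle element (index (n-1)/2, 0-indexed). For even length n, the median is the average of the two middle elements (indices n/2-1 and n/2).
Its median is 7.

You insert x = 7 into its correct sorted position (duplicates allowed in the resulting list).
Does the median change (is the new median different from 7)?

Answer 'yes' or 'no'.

Old median = 7
Insert x = 7
New median = 7
Changed? no

Answer: no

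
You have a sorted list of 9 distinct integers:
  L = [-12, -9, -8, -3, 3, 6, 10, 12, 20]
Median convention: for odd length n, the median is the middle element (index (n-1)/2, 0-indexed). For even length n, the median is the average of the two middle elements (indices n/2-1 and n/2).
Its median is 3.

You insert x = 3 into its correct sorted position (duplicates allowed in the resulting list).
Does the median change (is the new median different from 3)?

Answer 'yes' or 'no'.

Answer: no

Derivation:
Old median = 3
Insert x = 3
New median = 3
Changed? no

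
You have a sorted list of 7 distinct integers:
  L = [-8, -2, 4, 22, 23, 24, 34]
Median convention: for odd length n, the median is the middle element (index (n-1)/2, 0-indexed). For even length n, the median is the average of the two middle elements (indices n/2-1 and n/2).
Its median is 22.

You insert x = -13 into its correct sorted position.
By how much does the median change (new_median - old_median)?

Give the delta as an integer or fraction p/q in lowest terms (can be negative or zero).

Answer: -9

Derivation:
Old median = 22
After inserting x = -13: new sorted = [-13, -8, -2, 4, 22, 23, 24, 34]
New median = 13
Delta = 13 - 22 = -9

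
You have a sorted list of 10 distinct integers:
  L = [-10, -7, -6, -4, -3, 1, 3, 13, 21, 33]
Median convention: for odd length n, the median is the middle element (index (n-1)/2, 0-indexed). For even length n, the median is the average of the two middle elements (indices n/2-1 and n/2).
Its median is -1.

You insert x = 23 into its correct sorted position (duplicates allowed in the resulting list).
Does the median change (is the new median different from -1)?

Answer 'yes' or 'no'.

Old median = -1
Insert x = 23
New median = 1
Changed? yes

Answer: yes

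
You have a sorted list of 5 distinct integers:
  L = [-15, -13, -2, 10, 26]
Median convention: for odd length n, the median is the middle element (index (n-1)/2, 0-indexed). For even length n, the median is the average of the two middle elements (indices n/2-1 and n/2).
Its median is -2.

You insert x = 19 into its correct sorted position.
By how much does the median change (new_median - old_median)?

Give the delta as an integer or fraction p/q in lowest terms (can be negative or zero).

Answer: 6

Derivation:
Old median = -2
After inserting x = 19: new sorted = [-15, -13, -2, 10, 19, 26]
New median = 4
Delta = 4 - -2 = 6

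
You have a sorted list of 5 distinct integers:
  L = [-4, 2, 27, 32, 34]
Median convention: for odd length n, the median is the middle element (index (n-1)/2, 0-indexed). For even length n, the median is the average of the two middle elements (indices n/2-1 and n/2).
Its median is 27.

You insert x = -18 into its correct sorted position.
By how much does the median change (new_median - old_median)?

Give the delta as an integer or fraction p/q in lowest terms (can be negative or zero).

Answer: -25/2

Derivation:
Old median = 27
After inserting x = -18: new sorted = [-18, -4, 2, 27, 32, 34]
New median = 29/2
Delta = 29/2 - 27 = -25/2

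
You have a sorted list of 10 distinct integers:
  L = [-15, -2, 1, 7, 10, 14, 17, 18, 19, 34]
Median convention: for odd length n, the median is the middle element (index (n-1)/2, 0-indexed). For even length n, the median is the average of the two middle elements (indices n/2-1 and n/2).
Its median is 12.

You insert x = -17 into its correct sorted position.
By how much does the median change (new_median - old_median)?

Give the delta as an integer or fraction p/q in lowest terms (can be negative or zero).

Answer: -2

Derivation:
Old median = 12
After inserting x = -17: new sorted = [-17, -15, -2, 1, 7, 10, 14, 17, 18, 19, 34]
New median = 10
Delta = 10 - 12 = -2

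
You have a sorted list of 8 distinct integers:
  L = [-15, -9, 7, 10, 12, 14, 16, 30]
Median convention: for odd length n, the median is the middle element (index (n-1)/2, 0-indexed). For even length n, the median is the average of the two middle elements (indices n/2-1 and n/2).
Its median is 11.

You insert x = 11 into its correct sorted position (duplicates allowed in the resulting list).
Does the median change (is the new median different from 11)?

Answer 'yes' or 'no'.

Old median = 11
Insert x = 11
New median = 11
Changed? no

Answer: no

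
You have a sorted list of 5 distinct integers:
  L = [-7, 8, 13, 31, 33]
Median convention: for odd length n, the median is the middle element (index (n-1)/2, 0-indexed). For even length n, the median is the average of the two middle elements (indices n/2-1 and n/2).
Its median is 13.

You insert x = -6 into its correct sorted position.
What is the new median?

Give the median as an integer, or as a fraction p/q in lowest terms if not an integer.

Old list (sorted, length 5): [-7, 8, 13, 31, 33]
Old median = 13
Insert x = -6
Old length odd (5). Middle was index 2 = 13.
New length even (6). New median = avg of two middle elements.
x = -6: 1 elements are < x, 4 elements are > x.
New sorted list: [-7, -6, 8, 13, 31, 33]
New median = 21/2

Answer: 21/2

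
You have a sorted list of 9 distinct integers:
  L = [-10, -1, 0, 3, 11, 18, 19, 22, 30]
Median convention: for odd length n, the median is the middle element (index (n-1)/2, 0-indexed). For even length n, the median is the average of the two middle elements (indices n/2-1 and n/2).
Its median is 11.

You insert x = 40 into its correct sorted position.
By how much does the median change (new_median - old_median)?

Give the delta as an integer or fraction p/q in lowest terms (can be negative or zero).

Old median = 11
After inserting x = 40: new sorted = [-10, -1, 0, 3, 11, 18, 19, 22, 30, 40]
New median = 29/2
Delta = 29/2 - 11 = 7/2

Answer: 7/2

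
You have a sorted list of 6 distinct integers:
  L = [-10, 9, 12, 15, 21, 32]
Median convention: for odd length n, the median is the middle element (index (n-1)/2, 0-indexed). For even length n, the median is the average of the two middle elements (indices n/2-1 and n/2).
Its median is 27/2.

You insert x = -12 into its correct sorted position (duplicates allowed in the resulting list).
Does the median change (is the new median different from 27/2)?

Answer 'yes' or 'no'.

Old median = 27/2
Insert x = -12
New median = 12
Changed? yes

Answer: yes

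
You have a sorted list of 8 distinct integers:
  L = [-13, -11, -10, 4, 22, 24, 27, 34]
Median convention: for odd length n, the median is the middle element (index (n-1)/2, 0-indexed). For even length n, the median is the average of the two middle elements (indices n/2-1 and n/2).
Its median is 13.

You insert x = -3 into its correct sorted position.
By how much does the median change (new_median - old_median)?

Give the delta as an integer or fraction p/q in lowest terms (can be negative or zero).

Answer: -9

Derivation:
Old median = 13
After inserting x = -3: new sorted = [-13, -11, -10, -3, 4, 22, 24, 27, 34]
New median = 4
Delta = 4 - 13 = -9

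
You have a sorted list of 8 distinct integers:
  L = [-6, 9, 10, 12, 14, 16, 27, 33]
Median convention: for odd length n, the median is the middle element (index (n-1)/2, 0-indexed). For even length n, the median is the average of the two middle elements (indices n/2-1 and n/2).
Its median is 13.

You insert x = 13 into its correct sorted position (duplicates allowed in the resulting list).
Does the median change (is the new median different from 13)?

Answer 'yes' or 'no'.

Answer: no

Derivation:
Old median = 13
Insert x = 13
New median = 13
Changed? no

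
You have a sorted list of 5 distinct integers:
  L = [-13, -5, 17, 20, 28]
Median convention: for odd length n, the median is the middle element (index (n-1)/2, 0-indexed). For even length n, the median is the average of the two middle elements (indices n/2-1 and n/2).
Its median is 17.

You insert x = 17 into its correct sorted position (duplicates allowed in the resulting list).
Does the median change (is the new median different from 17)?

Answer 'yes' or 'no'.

Old median = 17
Insert x = 17
New median = 17
Changed? no

Answer: no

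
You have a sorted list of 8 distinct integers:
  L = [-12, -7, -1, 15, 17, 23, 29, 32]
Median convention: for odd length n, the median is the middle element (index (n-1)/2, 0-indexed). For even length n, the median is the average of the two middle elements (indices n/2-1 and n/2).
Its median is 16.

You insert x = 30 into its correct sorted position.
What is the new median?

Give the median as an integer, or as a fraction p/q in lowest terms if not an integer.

Answer: 17

Derivation:
Old list (sorted, length 8): [-12, -7, -1, 15, 17, 23, 29, 32]
Old median = 16
Insert x = 30
Old length even (8). Middle pair: indices 3,4 = 15,17.
New length odd (9). New median = single middle element.
x = 30: 7 elements are < x, 1 elements are > x.
New sorted list: [-12, -7, -1, 15, 17, 23, 29, 30, 32]
New median = 17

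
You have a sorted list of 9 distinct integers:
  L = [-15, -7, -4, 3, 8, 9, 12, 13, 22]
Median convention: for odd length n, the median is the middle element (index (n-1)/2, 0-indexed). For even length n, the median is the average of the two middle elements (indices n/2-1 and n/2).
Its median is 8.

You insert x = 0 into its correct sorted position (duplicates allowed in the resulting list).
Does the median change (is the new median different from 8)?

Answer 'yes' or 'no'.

Old median = 8
Insert x = 0
New median = 11/2
Changed? yes

Answer: yes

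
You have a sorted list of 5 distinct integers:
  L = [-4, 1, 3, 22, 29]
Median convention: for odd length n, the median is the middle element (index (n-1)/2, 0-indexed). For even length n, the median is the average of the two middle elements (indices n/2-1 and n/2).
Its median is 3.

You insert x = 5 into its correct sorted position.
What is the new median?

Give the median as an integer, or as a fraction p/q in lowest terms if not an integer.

Old list (sorted, length 5): [-4, 1, 3, 22, 29]
Old median = 3
Insert x = 5
Old length odd (5). Middle was index 2 = 3.
New length even (6). New median = avg of two middle elements.
x = 5: 3 elements are < x, 2 elements are > x.
New sorted list: [-4, 1, 3, 5, 22, 29]
New median = 4

Answer: 4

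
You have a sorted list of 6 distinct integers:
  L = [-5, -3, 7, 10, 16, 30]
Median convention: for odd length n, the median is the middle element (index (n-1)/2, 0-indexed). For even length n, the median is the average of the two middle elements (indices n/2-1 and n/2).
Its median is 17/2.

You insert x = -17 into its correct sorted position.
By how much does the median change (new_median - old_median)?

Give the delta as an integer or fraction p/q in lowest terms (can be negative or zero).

Answer: -3/2

Derivation:
Old median = 17/2
After inserting x = -17: new sorted = [-17, -5, -3, 7, 10, 16, 30]
New median = 7
Delta = 7 - 17/2 = -3/2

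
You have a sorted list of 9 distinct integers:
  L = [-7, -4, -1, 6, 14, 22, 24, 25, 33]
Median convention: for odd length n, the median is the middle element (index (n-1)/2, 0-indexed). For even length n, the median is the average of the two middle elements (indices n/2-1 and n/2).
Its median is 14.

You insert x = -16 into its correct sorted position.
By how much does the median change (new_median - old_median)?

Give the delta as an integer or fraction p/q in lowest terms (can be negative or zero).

Old median = 14
After inserting x = -16: new sorted = [-16, -7, -4, -1, 6, 14, 22, 24, 25, 33]
New median = 10
Delta = 10 - 14 = -4

Answer: -4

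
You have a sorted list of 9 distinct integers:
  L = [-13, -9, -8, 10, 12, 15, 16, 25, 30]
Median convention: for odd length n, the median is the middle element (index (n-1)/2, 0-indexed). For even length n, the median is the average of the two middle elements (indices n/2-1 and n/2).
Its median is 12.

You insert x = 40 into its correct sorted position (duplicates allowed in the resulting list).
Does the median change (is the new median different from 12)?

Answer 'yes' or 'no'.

Answer: yes

Derivation:
Old median = 12
Insert x = 40
New median = 27/2
Changed? yes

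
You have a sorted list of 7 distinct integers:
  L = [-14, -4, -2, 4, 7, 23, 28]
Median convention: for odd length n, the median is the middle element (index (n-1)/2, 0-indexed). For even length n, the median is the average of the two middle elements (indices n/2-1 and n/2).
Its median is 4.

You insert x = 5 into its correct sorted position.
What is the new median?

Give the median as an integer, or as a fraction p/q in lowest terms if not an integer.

Old list (sorted, length 7): [-14, -4, -2, 4, 7, 23, 28]
Old median = 4
Insert x = 5
Old length odd (7). Middle was index 3 = 4.
New length even (8). New median = avg of two middle elements.
x = 5: 4 elements are < x, 3 elements are > x.
New sorted list: [-14, -4, -2, 4, 5, 7, 23, 28]
New median = 9/2

Answer: 9/2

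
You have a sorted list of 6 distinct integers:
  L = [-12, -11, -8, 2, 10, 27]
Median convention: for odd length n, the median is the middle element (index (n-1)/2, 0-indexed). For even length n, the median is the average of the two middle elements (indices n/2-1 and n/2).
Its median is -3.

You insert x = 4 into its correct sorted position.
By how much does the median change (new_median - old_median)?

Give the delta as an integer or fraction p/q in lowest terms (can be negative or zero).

Old median = -3
After inserting x = 4: new sorted = [-12, -11, -8, 2, 4, 10, 27]
New median = 2
Delta = 2 - -3 = 5

Answer: 5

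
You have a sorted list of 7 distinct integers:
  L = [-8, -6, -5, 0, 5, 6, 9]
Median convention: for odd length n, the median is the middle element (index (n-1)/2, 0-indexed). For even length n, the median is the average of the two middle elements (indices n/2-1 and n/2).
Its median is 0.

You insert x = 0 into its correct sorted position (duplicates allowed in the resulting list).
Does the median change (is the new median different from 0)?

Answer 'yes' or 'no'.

Old median = 0
Insert x = 0
New median = 0
Changed? no

Answer: no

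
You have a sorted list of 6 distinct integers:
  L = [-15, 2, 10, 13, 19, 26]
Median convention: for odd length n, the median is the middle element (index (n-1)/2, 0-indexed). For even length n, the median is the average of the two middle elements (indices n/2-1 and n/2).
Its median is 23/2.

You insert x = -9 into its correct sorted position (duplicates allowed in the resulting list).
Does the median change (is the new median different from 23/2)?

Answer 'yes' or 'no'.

Answer: yes

Derivation:
Old median = 23/2
Insert x = -9
New median = 10
Changed? yes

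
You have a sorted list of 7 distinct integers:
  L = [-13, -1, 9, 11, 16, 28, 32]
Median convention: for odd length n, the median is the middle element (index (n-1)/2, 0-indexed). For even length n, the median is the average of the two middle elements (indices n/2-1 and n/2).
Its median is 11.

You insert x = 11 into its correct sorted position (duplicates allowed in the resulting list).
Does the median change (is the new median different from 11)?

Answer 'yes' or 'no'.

Answer: no

Derivation:
Old median = 11
Insert x = 11
New median = 11
Changed? no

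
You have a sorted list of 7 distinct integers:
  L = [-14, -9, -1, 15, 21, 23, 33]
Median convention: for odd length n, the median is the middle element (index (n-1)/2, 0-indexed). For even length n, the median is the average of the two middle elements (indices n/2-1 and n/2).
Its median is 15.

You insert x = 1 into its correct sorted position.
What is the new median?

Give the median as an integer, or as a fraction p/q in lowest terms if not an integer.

Answer: 8

Derivation:
Old list (sorted, length 7): [-14, -9, -1, 15, 21, 23, 33]
Old median = 15
Insert x = 1
Old length odd (7). Middle was index 3 = 15.
New length even (8). New median = avg of two middle elements.
x = 1: 3 elements are < x, 4 elements are > x.
New sorted list: [-14, -9, -1, 1, 15, 21, 23, 33]
New median = 8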